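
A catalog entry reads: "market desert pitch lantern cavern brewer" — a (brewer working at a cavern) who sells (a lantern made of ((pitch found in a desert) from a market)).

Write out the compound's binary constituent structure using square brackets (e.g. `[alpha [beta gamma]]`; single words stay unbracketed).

Whole compound: head "brewer" (specifically "cavern brewer"), modifier "market desert pitch lantern".
"market desert pitch lantern" → head "lantern", modifier "market desert pitch".
"market desert pitch" → head "pitch" (specifically "desert pitch"), modifier "market".
"desert pitch" → head "pitch", modifier "desert".
"cavern brewer" → head "brewer", modifier "cavern".
So the structure is [[[market [desert pitch]] lantern] [cavern brewer]].

[[[market [desert pitch]] lantern] [cavern brewer]]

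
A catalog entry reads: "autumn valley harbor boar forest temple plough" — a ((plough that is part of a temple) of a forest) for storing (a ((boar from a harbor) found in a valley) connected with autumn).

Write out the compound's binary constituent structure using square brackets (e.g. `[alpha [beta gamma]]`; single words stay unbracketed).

Whole compound: head "plough" (specifically "forest temple plough"), modifier "autumn valley harbor boar".
Within "autumn valley harbor boar", the head is "boar" (specifically "valley harbor boar") and the modifier is "autumn".
Within "valley harbor boar", the head is "boar" (specifically "harbor boar") and the modifier is "valley".
Within "harbor boar", the head is "boar" and the modifier is "harbor".
Within "forest temple plough", the head is "plough" (specifically "temple plough") and the modifier is "forest".
Within "temple plough", the head is "plough" and the modifier is "temple".
Putting it together: [[autumn [valley [harbor boar]]] [forest [temple plough]]].

[[autumn [valley [harbor boar]]] [forest [temple plough]]]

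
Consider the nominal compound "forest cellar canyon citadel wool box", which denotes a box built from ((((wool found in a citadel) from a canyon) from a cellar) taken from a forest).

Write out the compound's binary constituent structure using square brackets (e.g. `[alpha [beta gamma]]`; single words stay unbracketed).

[[forest [cellar [canyon [citadel wool]]]] box]

At the top level: head "box"; modifier "forest cellar canyon citadel wool".
Within "forest cellar canyon citadel wool", the head is "wool" (specifically "cellar canyon citadel wool") and the modifier is "forest".
Within "cellar canyon citadel wool", the head is "wool" (specifically "canyon citadel wool") and the modifier is "cellar".
Within "canyon citadel wool", the head is "wool" (specifically "citadel wool") and the modifier is "canyon".
Within "citadel wool", the head is "wool" and the modifier is "citadel".
Assembled: [[forest [cellar [canyon [citadel wool]]]] box].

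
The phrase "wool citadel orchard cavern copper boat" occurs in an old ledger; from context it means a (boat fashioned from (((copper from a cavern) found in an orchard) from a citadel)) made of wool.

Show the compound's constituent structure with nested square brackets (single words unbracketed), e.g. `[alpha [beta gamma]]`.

[wool [[citadel [orchard [cavern copper]]] boat]]

Overall it is a kind of boat (specifically "citadel orchard cavern copper boat"); the modifier is "wool".
Within "citadel orchard cavern copper boat", the head is "boat" and the modifier is "citadel orchard cavern copper".
Within "citadel orchard cavern copper", the head is "copper" (specifically "orchard cavern copper") and the modifier is "citadel".
Within "orchard cavern copper", the head is "copper" (specifically "cavern copper") and the modifier is "orchard".
Within "cavern copper", the head is "copper" and the modifier is "cavern".
So the structure is [wool [[citadel [orchard [cavern copper]]] boat]].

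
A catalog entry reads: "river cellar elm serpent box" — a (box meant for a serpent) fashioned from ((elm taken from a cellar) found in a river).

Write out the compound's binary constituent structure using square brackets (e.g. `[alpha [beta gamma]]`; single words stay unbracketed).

[[river [cellar elm]] [serpent box]]

Whole compound: head "box" (specifically "serpent box"), modifier "river cellar elm".
"river cellar elm" → head "elm" (specifically "cellar elm"), modifier "river".
"cellar elm" → head "elm", modifier "cellar".
"serpent box" → head "box", modifier "serpent".
Assembled: [[river [cellar elm]] [serpent box]].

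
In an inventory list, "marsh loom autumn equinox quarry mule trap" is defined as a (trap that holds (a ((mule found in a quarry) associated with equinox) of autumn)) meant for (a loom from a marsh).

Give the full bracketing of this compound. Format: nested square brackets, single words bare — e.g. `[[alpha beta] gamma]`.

Overall it is a kind of trap (specifically "autumn equinox quarry mule trap"); the modifier is "marsh loom".
"marsh loom" → head "loom", modifier "marsh".
"autumn equinox quarry mule trap" → head "trap", modifier "autumn equinox quarry mule".
"autumn equinox quarry mule" → head "mule" (specifically "equinox quarry mule"), modifier "autumn".
"equinox quarry mule" → head "mule" (specifically "quarry mule"), modifier "equinox".
"quarry mule" → head "mule", modifier "quarry".
So the structure is [[marsh loom] [[autumn [equinox [quarry mule]]] trap]].

[[marsh loom] [[autumn [equinox [quarry mule]]] trap]]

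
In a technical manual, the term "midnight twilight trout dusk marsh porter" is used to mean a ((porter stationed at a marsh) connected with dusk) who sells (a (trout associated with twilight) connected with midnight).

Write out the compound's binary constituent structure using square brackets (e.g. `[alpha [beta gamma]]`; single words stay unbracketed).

[[midnight [twilight trout]] [dusk [marsh porter]]]

Overall it is a kind of porter (specifically "dusk marsh porter"); the modifier is "midnight twilight trout".
Within "midnight twilight trout", the head is "trout" (specifically "twilight trout") and the modifier is "midnight".
Within "twilight trout", the head is "trout" and the modifier is "twilight".
Within "dusk marsh porter", the head is "porter" (specifically "marsh porter") and the modifier is "dusk".
Within "marsh porter", the head is "porter" and the modifier is "marsh".
So the structure is [[midnight [twilight trout]] [dusk [marsh porter]]].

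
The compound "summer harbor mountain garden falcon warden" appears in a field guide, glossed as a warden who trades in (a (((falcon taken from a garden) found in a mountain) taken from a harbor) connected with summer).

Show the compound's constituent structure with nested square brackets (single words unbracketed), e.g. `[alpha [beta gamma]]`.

The outermost head in the paraphrase is "warden", modified by "summer harbor mountain garden falcon".
Within "summer harbor mountain garden falcon", the head is "falcon" (specifically "harbor mountain garden falcon") and the modifier is "summer".
Within "harbor mountain garden falcon", the head is "falcon" (specifically "mountain garden falcon") and the modifier is "harbor".
Within "mountain garden falcon", the head is "falcon" (specifically "garden falcon") and the modifier is "mountain".
Within "garden falcon", the head is "falcon" and the modifier is "garden".
So the structure is [[summer [harbor [mountain [garden falcon]]]] warden].

[[summer [harbor [mountain [garden falcon]]]] warden]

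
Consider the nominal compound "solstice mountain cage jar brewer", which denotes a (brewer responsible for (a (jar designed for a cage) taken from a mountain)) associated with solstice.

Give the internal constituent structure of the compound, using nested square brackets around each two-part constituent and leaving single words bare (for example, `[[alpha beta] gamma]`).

[solstice [[mountain [cage jar]] brewer]]

At the top level: head "brewer" (specifically "mountain cage jar brewer"); modifier "solstice".
Inside "mountain cage jar brewer": head "brewer", modifier "mountain cage jar".
Inside "mountain cage jar": head "jar" (specifically "cage jar"), modifier "mountain".
Inside "cage jar": head "jar", modifier "cage".
Assembled: [solstice [[mountain [cage jar]] brewer]].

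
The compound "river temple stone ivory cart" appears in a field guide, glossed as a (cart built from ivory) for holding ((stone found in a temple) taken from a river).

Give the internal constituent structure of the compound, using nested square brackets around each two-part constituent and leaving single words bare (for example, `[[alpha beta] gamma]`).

Whole compound: head "cart" (specifically "ivory cart"), modifier "river temple stone".
"river temple stone" → head "stone" (specifically "temple stone"), modifier "river".
"temple stone" → head "stone", modifier "temple".
"ivory cart" → head "cart", modifier "ivory".
Putting it together: [[river [temple stone]] [ivory cart]].

[[river [temple stone]] [ivory cart]]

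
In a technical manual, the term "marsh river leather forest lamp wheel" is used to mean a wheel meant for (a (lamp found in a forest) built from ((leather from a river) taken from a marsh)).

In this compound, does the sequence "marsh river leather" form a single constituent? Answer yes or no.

yes

The paraphrase groups the words so that "marsh river leather" is one unit: it corresponds to a single parenthesized sub-phrase.
The full structure is [[[marsh [river leather]] [forest lamp]] wheel], in which [marsh river leather] is a constituent.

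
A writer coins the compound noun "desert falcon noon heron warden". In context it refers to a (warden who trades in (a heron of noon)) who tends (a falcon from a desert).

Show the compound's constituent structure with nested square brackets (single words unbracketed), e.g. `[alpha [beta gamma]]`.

At the top level: head "warden" (specifically "noon heron warden"); modifier "desert falcon".
Inside "desert falcon": head "falcon", modifier "desert".
Inside "noon heron warden": head "warden", modifier "noon heron".
Inside "noon heron": head "heron", modifier "noon".
Putting it together: [[desert falcon] [[noon heron] warden]].

[[desert falcon] [[noon heron] warden]]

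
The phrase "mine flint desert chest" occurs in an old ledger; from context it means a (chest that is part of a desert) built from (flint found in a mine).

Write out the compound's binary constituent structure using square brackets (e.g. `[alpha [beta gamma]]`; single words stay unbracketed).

At the top level: head "chest" (specifically "desert chest"); modifier "mine flint".
Within "mine flint", the head is "flint" and the modifier is "mine".
Within "desert chest", the head is "chest" and the modifier is "desert".
Assembled: [[mine flint] [desert chest]].

[[mine flint] [desert chest]]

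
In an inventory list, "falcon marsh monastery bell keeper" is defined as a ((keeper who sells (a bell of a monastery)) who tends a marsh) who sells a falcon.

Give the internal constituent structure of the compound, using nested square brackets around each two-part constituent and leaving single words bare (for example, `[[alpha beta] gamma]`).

The outermost head in the paraphrase is "keeper" (specifically "marsh monastery bell keeper"), modified by "falcon".
Within "marsh monastery bell keeper", the head is "keeper" (specifically "monastery bell keeper") and the modifier is "marsh".
Within "monastery bell keeper", the head is "keeper" and the modifier is "monastery bell".
Within "monastery bell", the head is "bell" and the modifier is "monastery".
Putting it together: [falcon [marsh [[monastery bell] keeper]]].

[falcon [marsh [[monastery bell] keeper]]]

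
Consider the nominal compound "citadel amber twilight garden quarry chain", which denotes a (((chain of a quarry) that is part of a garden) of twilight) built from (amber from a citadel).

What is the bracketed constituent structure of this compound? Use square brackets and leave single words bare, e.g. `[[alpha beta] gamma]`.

The outermost head in the paraphrase is "chain" (specifically "twilight garden quarry chain"), modified by "citadel amber".
"citadel amber" → head "amber", modifier "citadel".
"twilight garden quarry chain" → head "chain" (specifically "garden quarry chain"), modifier "twilight".
"garden quarry chain" → head "chain" (specifically "quarry chain"), modifier "garden".
"quarry chain" → head "chain", modifier "quarry".
Assembled: [[citadel amber] [twilight [garden [quarry chain]]]].

[[citadel amber] [twilight [garden [quarry chain]]]]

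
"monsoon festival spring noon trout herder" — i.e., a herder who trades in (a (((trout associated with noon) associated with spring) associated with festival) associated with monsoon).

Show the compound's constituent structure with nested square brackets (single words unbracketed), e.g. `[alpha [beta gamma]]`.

The outermost head in the paraphrase is "herder", modified by "monsoon festival spring noon trout".
Within "monsoon festival spring noon trout", the head is "trout" (specifically "festival spring noon trout") and the modifier is "monsoon".
Within "festival spring noon trout", the head is "trout" (specifically "spring noon trout") and the modifier is "festival".
Within "spring noon trout", the head is "trout" (specifically "noon trout") and the modifier is "spring".
Within "noon trout", the head is "trout" and the modifier is "noon".
Assembled: [[monsoon [festival [spring [noon trout]]]] herder].

[[monsoon [festival [spring [noon trout]]]] herder]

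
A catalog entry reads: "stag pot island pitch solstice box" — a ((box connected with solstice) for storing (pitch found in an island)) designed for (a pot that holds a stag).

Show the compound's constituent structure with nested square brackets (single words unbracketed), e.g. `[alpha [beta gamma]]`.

Overall it is a kind of box (specifically "island pitch solstice box"); the modifier is "stag pot".
Inside "stag pot": head "pot", modifier "stag".
Inside "island pitch solstice box": head "box" (specifically "solstice box"), modifier "island pitch".
Inside "island pitch": head "pitch", modifier "island".
Inside "solstice box": head "box", modifier "solstice".
So the structure is [[stag pot] [[island pitch] [solstice box]]].

[[stag pot] [[island pitch] [solstice box]]]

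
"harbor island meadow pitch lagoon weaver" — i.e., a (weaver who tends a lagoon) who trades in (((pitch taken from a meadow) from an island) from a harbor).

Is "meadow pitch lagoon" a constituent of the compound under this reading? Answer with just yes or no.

no

The top-level split is [harbor island meadow pitch] [lagoon weaver]; the full structure is [[harbor [island [meadow pitch]]] [lagoon weaver]].
"meadow pitch lagoon" straddles a constituent boundary, so it is not a single unit.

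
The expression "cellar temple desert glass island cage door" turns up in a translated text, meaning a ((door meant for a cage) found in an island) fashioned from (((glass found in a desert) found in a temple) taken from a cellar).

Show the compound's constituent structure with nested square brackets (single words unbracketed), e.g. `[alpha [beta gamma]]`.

At the top level: head "door" (specifically "island cage door"); modifier "cellar temple desert glass".
Inside "cellar temple desert glass": head "glass" (specifically "temple desert glass"), modifier "cellar".
Inside "temple desert glass": head "glass" (specifically "desert glass"), modifier "temple".
Inside "desert glass": head "glass", modifier "desert".
Inside "island cage door": head "door" (specifically "cage door"), modifier "island".
Inside "cage door": head "door", modifier "cage".
Assembled: [[cellar [temple [desert glass]]] [island [cage door]]].

[[cellar [temple [desert glass]]] [island [cage door]]]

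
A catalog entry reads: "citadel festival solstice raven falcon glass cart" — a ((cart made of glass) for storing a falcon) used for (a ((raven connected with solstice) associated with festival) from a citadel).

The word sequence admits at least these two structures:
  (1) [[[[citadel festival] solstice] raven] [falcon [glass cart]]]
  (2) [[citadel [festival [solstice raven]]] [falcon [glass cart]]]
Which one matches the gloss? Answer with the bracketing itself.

The paraphrase's head is the "cart" part ("falcon glass cart"); its modifier is "citadel festival solstice raven".
That top-level split, carried through the inner groups, gives [[citadel [festival [solstice raven]]] [falcon [glass cart]]].

[[citadel [festival [solstice raven]]] [falcon [glass cart]]]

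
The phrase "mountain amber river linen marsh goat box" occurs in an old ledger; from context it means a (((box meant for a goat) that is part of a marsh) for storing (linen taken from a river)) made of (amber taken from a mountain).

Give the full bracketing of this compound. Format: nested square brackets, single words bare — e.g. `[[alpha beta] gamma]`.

Overall it is a kind of box (specifically "river linen marsh goat box"); the modifier is "mountain amber".
Within "mountain amber", the head is "amber" and the modifier is "mountain".
Within "river linen marsh goat box", the head is "box" (specifically "marsh goat box") and the modifier is "river linen".
Within "river linen", the head is "linen" and the modifier is "river".
Within "marsh goat box", the head is "box" (specifically "goat box") and the modifier is "marsh".
Within "goat box", the head is "box" and the modifier is "goat".
Putting it together: [[mountain amber] [[river linen] [marsh [goat box]]]].

[[mountain amber] [[river linen] [marsh [goat box]]]]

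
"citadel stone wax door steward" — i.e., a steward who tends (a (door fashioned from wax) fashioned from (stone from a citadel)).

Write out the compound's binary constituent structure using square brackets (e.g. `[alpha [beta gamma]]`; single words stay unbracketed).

Overall it is a kind of steward; the modifier is "citadel stone wax door".
Inside "citadel stone wax door": head "door" (specifically "wax door"), modifier "citadel stone".
Inside "citadel stone": head "stone", modifier "citadel".
Inside "wax door": head "door", modifier "wax".
So the structure is [[[citadel stone] [wax door]] steward].

[[[citadel stone] [wax door]] steward]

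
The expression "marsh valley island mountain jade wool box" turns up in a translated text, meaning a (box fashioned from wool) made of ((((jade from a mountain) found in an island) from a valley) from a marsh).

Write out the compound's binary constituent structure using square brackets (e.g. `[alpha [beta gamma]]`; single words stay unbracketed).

[[marsh [valley [island [mountain jade]]]] [wool box]]

At the top level: head "box" (specifically "wool box"); modifier "marsh valley island mountain jade".
"marsh valley island mountain jade" → head "jade" (specifically "valley island mountain jade"), modifier "marsh".
"valley island mountain jade" → head "jade" (specifically "island mountain jade"), modifier "valley".
"island mountain jade" → head "jade" (specifically "mountain jade"), modifier "island".
"mountain jade" → head "jade", modifier "mountain".
"wool box" → head "box", modifier "wool".
So the structure is [[marsh [valley [island [mountain jade]]]] [wool box]].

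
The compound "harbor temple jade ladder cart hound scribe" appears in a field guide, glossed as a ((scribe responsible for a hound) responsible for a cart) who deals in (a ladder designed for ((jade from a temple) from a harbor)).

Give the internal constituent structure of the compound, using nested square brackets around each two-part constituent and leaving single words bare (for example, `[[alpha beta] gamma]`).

At the top level: head "scribe" (specifically "cart hound scribe"); modifier "harbor temple jade ladder".
Inside "harbor temple jade ladder": head "ladder", modifier "harbor temple jade".
Inside "harbor temple jade": head "jade" (specifically "temple jade"), modifier "harbor".
Inside "temple jade": head "jade", modifier "temple".
Inside "cart hound scribe": head "scribe" (specifically "hound scribe"), modifier "cart".
Inside "hound scribe": head "scribe", modifier "hound".
So the structure is [[[harbor [temple jade]] ladder] [cart [hound scribe]]].

[[[harbor [temple jade]] ladder] [cart [hound scribe]]]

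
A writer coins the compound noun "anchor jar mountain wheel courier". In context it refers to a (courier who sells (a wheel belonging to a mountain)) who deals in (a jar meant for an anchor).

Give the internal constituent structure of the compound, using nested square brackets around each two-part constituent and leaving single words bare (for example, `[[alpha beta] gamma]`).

[[anchor jar] [[mountain wheel] courier]]

The outermost head in the paraphrase is "courier" (specifically "mountain wheel courier"), modified by "anchor jar".
Within "anchor jar", the head is "jar" and the modifier is "anchor".
Within "mountain wheel courier", the head is "courier" and the modifier is "mountain wheel".
Within "mountain wheel", the head is "wheel" and the modifier is "mountain".
Assembled: [[anchor jar] [[mountain wheel] courier]].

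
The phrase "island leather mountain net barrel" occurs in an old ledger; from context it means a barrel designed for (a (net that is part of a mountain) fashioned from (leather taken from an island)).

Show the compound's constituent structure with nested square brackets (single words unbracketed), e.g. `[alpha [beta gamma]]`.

Whole compound: head "barrel", modifier "island leather mountain net".
Within "island leather mountain net", the head is "net" (specifically "mountain net") and the modifier is "island leather".
Within "island leather", the head is "leather" and the modifier is "island".
Within "mountain net", the head is "net" and the modifier is "mountain".
Putting it together: [[[island leather] [mountain net]] barrel].

[[[island leather] [mountain net]] barrel]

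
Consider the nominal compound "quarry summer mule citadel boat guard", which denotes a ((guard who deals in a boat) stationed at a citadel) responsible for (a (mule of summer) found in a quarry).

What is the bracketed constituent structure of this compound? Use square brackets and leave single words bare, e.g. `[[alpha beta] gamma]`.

Overall it is a kind of guard (specifically "citadel boat guard"); the modifier is "quarry summer mule".
"quarry summer mule" → head "mule" (specifically "summer mule"), modifier "quarry".
"summer mule" → head "mule", modifier "summer".
"citadel boat guard" → head "guard" (specifically "boat guard"), modifier "citadel".
"boat guard" → head "guard", modifier "boat".
Putting it together: [[quarry [summer mule]] [citadel [boat guard]]].

[[quarry [summer mule]] [citadel [boat guard]]]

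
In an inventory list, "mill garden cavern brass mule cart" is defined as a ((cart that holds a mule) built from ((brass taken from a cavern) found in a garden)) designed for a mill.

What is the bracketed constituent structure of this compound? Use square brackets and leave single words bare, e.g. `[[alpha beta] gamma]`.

[mill [[garden [cavern brass]] [mule cart]]]

At the top level: head "cart" (specifically "garden cavern brass mule cart"); modifier "mill".
Within "garden cavern brass mule cart", the head is "cart" (specifically "mule cart") and the modifier is "garden cavern brass".
Within "garden cavern brass", the head is "brass" (specifically "cavern brass") and the modifier is "garden".
Within "cavern brass", the head is "brass" and the modifier is "cavern".
Within "mule cart", the head is "cart" and the modifier is "mule".
Assembled: [mill [[garden [cavern brass]] [mule cart]]].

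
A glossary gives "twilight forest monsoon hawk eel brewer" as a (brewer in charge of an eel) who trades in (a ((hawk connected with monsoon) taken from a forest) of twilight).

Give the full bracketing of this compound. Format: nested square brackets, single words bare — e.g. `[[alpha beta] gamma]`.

[[twilight [forest [monsoon hawk]]] [eel brewer]]

Whole compound: head "brewer" (specifically "eel brewer"), modifier "twilight forest monsoon hawk".
"twilight forest monsoon hawk" → head "hawk" (specifically "forest monsoon hawk"), modifier "twilight".
"forest monsoon hawk" → head "hawk" (specifically "monsoon hawk"), modifier "forest".
"monsoon hawk" → head "hawk", modifier "monsoon".
"eel brewer" → head "brewer", modifier "eel".
So the structure is [[twilight [forest [monsoon hawk]]] [eel brewer]].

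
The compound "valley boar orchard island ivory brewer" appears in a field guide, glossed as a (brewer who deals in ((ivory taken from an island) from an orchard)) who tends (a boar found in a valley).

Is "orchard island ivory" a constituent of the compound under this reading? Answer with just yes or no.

yes

The paraphrase groups the words so that "orchard island ivory" is one unit: it corresponds to a single parenthesized sub-phrase.
The full structure is [[valley boar] [[orchard [island ivory]] brewer]], in which [orchard island ivory] is a constituent.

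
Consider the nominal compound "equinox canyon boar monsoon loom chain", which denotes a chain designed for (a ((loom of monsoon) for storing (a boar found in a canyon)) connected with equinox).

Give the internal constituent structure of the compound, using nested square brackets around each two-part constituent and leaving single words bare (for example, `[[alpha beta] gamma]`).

[[equinox [[canyon boar] [monsoon loom]]] chain]

Overall it is a kind of chain; the modifier is "equinox canyon boar monsoon loom".
Inside "equinox canyon boar monsoon loom": head "loom" (specifically "canyon boar monsoon loom"), modifier "equinox".
Inside "canyon boar monsoon loom": head "loom" (specifically "monsoon loom"), modifier "canyon boar".
Inside "canyon boar": head "boar", modifier "canyon".
Inside "monsoon loom": head "loom", modifier "monsoon".
Putting it together: [[equinox [[canyon boar] [monsoon loom]]] chain].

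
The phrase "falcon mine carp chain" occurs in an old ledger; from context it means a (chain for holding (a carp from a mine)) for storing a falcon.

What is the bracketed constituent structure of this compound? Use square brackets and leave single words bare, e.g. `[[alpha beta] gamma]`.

[falcon [[mine carp] chain]]

Whole compound: head "chain" (specifically "mine carp chain"), modifier "falcon".
Inside "mine carp chain": head "chain", modifier "mine carp".
Inside "mine carp": head "carp", modifier "mine".
Assembled: [falcon [[mine carp] chain]].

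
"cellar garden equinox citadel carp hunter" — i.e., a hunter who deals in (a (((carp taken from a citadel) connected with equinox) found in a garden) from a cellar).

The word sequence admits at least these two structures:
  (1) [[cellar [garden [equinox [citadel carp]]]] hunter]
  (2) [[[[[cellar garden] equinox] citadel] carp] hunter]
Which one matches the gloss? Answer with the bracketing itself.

[[cellar [garden [equinox [citadel carp]]]] hunter]

The paraphrase's head is the "hunter" part ("hunter"); its modifier is "cellar garden equinox citadel carp".
That top-level split, carried through the inner groups, gives [[cellar [garden [equinox [citadel carp]]]] hunter].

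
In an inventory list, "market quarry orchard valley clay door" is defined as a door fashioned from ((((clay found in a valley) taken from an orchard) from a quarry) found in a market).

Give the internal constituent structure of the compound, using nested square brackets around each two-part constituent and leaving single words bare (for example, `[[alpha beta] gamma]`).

At the top level: head "door"; modifier "market quarry orchard valley clay".
Within "market quarry orchard valley clay", the head is "clay" (specifically "quarry orchard valley clay") and the modifier is "market".
Within "quarry orchard valley clay", the head is "clay" (specifically "orchard valley clay") and the modifier is "quarry".
Within "orchard valley clay", the head is "clay" (specifically "valley clay") and the modifier is "orchard".
Within "valley clay", the head is "clay" and the modifier is "valley".
Putting it together: [[market [quarry [orchard [valley clay]]]] door].

[[market [quarry [orchard [valley clay]]]] door]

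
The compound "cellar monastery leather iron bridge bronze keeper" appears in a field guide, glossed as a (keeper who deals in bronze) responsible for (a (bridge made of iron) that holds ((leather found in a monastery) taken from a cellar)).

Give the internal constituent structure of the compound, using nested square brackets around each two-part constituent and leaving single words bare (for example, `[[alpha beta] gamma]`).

At the top level: head "keeper" (specifically "bronze keeper"); modifier "cellar monastery leather iron bridge".
"cellar monastery leather iron bridge" → head "bridge" (specifically "iron bridge"), modifier "cellar monastery leather".
"cellar monastery leather" → head "leather" (specifically "monastery leather"), modifier "cellar".
"monastery leather" → head "leather", modifier "monastery".
"iron bridge" → head "bridge", modifier "iron".
"bronze keeper" → head "keeper", modifier "bronze".
Assembled: [[[cellar [monastery leather]] [iron bridge]] [bronze keeper]].

[[[cellar [monastery leather]] [iron bridge]] [bronze keeper]]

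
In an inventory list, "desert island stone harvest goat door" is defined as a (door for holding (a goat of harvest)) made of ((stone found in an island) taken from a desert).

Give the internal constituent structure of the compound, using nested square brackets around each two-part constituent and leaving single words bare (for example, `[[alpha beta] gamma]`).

Whole compound: head "door" (specifically "harvest goat door"), modifier "desert island stone".
"desert island stone" → head "stone" (specifically "island stone"), modifier "desert".
"island stone" → head "stone", modifier "island".
"harvest goat door" → head "door", modifier "harvest goat".
"harvest goat" → head "goat", modifier "harvest".
So the structure is [[desert [island stone]] [[harvest goat] door]].

[[desert [island stone]] [[harvest goat] door]]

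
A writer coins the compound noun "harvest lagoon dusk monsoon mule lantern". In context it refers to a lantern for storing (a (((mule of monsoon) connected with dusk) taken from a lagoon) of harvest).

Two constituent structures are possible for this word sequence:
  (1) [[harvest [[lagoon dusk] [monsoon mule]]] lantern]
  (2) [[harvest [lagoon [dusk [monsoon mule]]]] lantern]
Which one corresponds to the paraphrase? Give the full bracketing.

The paraphrase's head is the "lantern" part ("lantern"); its modifier is "harvest lagoon dusk monsoon mule".
That top-level split, carried through the inner groups, gives [[harvest [lagoon [dusk [monsoon mule]]]] lantern].

[[harvest [lagoon [dusk [monsoon mule]]]] lantern]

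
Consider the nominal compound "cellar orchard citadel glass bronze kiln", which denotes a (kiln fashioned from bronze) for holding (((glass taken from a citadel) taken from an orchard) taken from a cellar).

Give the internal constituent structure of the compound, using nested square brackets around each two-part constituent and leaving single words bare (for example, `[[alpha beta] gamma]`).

At the top level: head "kiln" (specifically "bronze kiln"); modifier "cellar orchard citadel glass".
Inside "cellar orchard citadel glass": head "glass" (specifically "orchard citadel glass"), modifier "cellar".
Inside "orchard citadel glass": head "glass" (specifically "citadel glass"), modifier "orchard".
Inside "citadel glass": head "glass", modifier "citadel".
Inside "bronze kiln": head "kiln", modifier "bronze".
Assembled: [[cellar [orchard [citadel glass]]] [bronze kiln]].

[[cellar [orchard [citadel glass]]] [bronze kiln]]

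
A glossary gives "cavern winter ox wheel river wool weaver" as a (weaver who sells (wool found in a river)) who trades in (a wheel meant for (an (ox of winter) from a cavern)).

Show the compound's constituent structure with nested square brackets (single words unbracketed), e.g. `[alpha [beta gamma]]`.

At the top level: head "weaver" (specifically "river wool weaver"); modifier "cavern winter ox wheel".
"cavern winter ox wheel" → head "wheel", modifier "cavern winter ox".
"cavern winter ox" → head "ox" (specifically "winter ox"), modifier "cavern".
"winter ox" → head "ox", modifier "winter".
"river wool weaver" → head "weaver", modifier "river wool".
"river wool" → head "wool", modifier "river".
Putting it together: [[[cavern [winter ox]] wheel] [[river wool] weaver]].

[[[cavern [winter ox]] wheel] [[river wool] weaver]]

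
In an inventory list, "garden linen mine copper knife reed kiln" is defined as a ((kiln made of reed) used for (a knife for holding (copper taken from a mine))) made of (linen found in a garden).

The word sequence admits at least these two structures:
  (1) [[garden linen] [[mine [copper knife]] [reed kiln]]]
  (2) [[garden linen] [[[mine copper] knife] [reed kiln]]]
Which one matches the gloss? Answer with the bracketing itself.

The paraphrase's head is the "kiln" part ("mine copper knife reed kiln"); its modifier is "garden linen".
That top-level split, carried through the inner groups, gives [[garden linen] [[[mine copper] knife] [reed kiln]]].

[[garden linen] [[[mine copper] knife] [reed kiln]]]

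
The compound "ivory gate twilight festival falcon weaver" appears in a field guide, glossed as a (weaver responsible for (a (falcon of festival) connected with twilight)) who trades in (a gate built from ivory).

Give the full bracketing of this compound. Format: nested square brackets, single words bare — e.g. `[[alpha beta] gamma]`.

Overall it is a kind of weaver (specifically "twilight festival falcon weaver"); the modifier is "ivory gate".
"ivory gate" → head "gate", modifier "ivory".
"twilight festival falcon weaver" → head "weaver", modifier "twilight festival falcon".
"twilight festival falcon" → head "falcon" (specifically "festival falcon"), modifier "twilight".
"festival falcon" → head "falcon", modifier "festival".
Assembled: [[ivory gate] [[twilight [festival falcon]] weaver]].

[[ivory gate] [[twilight [festival falcon]] weaver]]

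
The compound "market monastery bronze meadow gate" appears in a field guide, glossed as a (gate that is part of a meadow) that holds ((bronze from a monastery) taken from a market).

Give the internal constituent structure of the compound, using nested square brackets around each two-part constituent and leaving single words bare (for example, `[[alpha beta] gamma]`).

[[market [monastery bronze]] [meadow gate]]

Whole compound: head "gate" (specifically "meadow gate"), modifier "market monastery bronze".
"market monastery bronze" → head "bronze" (specifically "monastery bronze"), modifier "market".
"monastery bronze" → head "bronze", modifier "monastery".
"meadow gate" → head "gate", modifier "meadow".
Putting it together: [[market [monastery bronze]] [meadow gate]].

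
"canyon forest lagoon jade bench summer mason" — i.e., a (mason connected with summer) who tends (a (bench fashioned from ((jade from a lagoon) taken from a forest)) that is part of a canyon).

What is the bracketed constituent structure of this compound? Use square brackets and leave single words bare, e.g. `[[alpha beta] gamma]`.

The outermost head in the paraphrase is "mason" (specifically "summer mason"), modified by "canyon forest lagoon jade bench".
Within "canyon forest lagoon jade bench", the head is "bench" (specifically "forest lagoon jade bench") and the modifier is "canyon".
Within "forest lagoon jade bench", the head is "bench" and the modifier is "forest lagoon jade".
Within "forest lagoon jade", the head is "jade" (specifically "lagoon jade") and the modifier is "forest".
Within "lagoon jade", the head is "jade" and the modifier is "lagoon".
Within "summer mason", the head is "mason" and the modifier is "summer".
Putting it together: [[canyon [[forest [lagoon jade]] bench]] [summer mason]].

[[canyon [[forest [lagoon jade]] bench]] [summer mason]]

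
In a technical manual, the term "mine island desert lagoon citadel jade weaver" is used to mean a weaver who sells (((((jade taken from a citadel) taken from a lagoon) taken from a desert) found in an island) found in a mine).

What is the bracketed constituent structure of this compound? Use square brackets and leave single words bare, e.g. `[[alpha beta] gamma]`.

[[mine [island [desert [lagoon [citadel jade]]]]] weaver]

The outermost head in the paraphrase is "weaver", modified by "mine island desert lagoon citadel jade".
Inside "mine island desert lagoon citadel jade": head "jade" (specifically "island desert lagoon citadel jade"), modifier "mine".
Inside "island desert lagoon citadel jade": head "jade" (specifically "desert lagoon citadel jade"), modifier "island".
Inside "desert lagoon citadel jade": head "jade" (specifically "lagoon citadel jade"), modifier "desert".
Inside "lagoon citadel jade": head "jade" (specifically "citadel jade"), modifier "lagoon".
Inside "citadel jade": head "jade", modifier "citadel".
Putting it together: [[mine [island [desert [lagoon [citadel jade]]]]] weaver].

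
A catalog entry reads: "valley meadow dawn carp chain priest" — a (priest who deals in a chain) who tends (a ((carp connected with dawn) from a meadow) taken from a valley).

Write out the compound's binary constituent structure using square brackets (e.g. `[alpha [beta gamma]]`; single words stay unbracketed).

The outermost head in the paraphrase is "priest" (specifically "chain priest"), modified by "valley meadow dawn carp".
"valley meadow dawn carp" → head "carp" (specifically "meadow dawn carp"), modifier "valley".
"meadow dawn carp" → head "carp" (specifically "dawn carp"), modifier "meadow".
"dawn carp" → head "carp", modifier "dawn".
"chain priest" → head "priest", modifier "chain".
Putting it together: [[valley [meadow [dawn carp]]] [chain priest]].

[[valley [meadow [dawn carp]]] [chain priest]]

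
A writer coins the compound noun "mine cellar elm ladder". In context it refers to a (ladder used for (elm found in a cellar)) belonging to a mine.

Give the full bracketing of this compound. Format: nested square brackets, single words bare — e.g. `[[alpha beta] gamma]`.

[mine [[cellar elm] ladder]]

Overall it is a kind of ladder (specifically "cellar elm ladder"); the modifier is "mine".
Inside "cellar elm ladder": head "ladder", modifier "cellar elm".
Inside "cellar elm": head "elm", modifier "cellar".
Assembled: [mine [[cellar elm] ladder]].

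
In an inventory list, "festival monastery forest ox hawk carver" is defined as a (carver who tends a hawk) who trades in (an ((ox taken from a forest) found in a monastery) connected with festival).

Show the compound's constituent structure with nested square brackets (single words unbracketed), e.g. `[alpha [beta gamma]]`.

[[festival [monastery [forest ox]]] [hawk carver]]

Overall it is a kind of carver (specifically "hawk carver"); the modifier is "festival monastery forest ox".
Inside "festival monastery forest ox": head "ox" (specifically "monastery forest ox"), modifier "festival".
Inside "monastery forest ox": head "ox" (specifically "forest ox"), modifier "monastery".
Inside "forest ox": head "ox", modifier "forest".
Inside "hawk carver": head "carver", modifier "hawk".
Putting it together: [[festival [monastery [forest ox]]] [hawk carver]].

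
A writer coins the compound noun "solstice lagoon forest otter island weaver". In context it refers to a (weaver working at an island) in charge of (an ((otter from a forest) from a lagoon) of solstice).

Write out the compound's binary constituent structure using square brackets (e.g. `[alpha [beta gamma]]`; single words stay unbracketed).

The outermost head in the paraphrase is "weaver" (specifically "island weaver"), modified by "solstice lagoon forest otter".
"solstice lagoon forest otter" → head "otter" (specifically "lagoon forest otter"), modifier "solstice".
"lagoon forest otter" → head "otter" (specifically "forest otter"), modifier "lagoon".
"forest otter" → head "otter", modifier "forest".
"island weaver" → head "weaver", modifier "island".
So the structure is [[solstice [lagoon [forest otter]]] [island weaver]].

[[solstice [lagoon [forest otter]]] [island weaver]]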